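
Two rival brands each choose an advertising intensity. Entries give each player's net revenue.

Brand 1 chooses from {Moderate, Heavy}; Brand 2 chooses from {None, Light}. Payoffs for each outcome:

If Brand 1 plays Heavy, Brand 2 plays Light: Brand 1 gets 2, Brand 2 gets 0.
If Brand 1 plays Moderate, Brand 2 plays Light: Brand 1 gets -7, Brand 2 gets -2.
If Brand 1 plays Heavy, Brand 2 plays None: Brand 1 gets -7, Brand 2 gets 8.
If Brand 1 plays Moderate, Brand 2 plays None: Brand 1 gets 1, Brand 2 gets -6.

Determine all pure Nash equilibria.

Brand 1 against None: payoffs 1, -7 → best response Moderate.
Brand 1 against Light: payoffs -7, 2 → best response Heavy.
Brand 2 against Moderate: payoffs -6, -2 → best response Light.
Brand 2 against Heavy: payoffs 8, 0 → best response None.
No profile is a mutual best response for all players.

This game has no pure Nash equilibrium.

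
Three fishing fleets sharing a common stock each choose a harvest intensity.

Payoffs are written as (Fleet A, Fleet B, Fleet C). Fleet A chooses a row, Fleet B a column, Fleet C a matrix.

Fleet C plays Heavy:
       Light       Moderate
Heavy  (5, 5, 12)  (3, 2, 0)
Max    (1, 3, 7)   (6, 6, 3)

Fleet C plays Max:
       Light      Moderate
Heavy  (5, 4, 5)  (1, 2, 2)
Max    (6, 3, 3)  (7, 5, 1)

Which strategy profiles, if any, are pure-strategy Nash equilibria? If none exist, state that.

Pure-strategy Nash equilibria: (Heavy, Light, Heavy); (Max, Moderate, Heavy)

(Heavy, Light, Heavy): Fleet A gets 5, best alternative 1; Fleet B gets 5, best alternative 2; Fleet C gets 12, best alternative 5. No profitable deviation — NE.
(Heavy, Light, Max): Fleet A can switch to Max (5 → 6). Not NE.
(Heavy, Moderate, Heavy): Fleet A can switch to Max (3 → 6). Not NE.
(Heavy, Moderate, Max): Fleet A can switch to Max (1 → 7). Not NE.
(Max, Light, Heavy): Fleet A can switch to Heavy (1 → 5). Not NE.
(Max, Light, Max): Fleet B can switch to Moderate (3 → 5). Not NE.
(Max, Moderate, Heavy): Fleet A gets 6, best alternative 3; Fleet B gets 6, best alternative 3; Fleet C gets 3, best alternative 1. No profitable deviation — NE.
(Max, Moderate, Max): Fleet C can switch to Heavy (1 → 3). Not NE.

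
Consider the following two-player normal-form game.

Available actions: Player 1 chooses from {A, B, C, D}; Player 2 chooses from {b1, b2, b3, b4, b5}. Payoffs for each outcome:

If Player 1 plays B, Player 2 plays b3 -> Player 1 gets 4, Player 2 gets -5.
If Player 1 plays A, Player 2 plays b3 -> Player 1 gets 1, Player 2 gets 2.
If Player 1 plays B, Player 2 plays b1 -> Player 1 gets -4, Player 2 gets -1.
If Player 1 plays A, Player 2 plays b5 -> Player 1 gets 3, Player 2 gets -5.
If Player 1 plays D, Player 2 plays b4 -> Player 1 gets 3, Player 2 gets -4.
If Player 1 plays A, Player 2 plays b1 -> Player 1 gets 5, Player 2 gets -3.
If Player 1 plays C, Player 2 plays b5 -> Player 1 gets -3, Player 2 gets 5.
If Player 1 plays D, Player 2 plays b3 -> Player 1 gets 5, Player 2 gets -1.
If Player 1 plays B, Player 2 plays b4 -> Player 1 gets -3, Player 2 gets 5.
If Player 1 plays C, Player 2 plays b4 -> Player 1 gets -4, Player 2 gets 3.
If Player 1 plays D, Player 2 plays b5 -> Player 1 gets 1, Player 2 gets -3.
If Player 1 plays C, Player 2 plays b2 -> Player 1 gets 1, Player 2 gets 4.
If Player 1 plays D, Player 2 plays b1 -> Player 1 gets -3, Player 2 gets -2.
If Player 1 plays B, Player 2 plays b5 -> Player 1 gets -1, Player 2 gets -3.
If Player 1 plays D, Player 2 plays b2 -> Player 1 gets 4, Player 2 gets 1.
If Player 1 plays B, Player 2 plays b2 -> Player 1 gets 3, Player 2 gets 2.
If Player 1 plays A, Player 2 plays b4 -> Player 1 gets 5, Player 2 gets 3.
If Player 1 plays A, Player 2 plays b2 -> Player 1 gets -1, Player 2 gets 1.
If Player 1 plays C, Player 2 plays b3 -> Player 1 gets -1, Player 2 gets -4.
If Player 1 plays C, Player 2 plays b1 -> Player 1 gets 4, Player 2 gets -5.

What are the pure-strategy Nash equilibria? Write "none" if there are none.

For each strategy profile, look for a profitable unilateral deviation.
(A, b1): Player 2 can switch to b2 (-3 → 1). Not NE.
(A, b2): Player 1 can switch to B (-1 → 3). Not NE.
(A, b3): Player 1 can switch to B (1 → 4). Not NE.
(A, b4): Player 1 gets 5, best alternative 3; Player 2 gets 3, best alternative 2. No profitable deviation — NE.
(A, b5): Player 2 can switch to b1 (-5 → -3). Not NE.
(B, b1): Player 1 can switch to A (-4 → 5). Not NE.
(B, b2): Player 1 can switch to D (3 → 4). Not NE.
(B, b3): Player 1 can switch to D (4 → 5). Not NE.
(B, b4): Player 1 can switch to A (-3 → 5). Not NE.
(D, b2): Player 1 gets 4, best alternative 3; Player 2 gets 1, best alternative -1. No profitable deviation — NE.
(The remaining 10 profiles each have a profitable deviation by the same check.)

The pure Nash equilibria are (A, b4) and (D, b2).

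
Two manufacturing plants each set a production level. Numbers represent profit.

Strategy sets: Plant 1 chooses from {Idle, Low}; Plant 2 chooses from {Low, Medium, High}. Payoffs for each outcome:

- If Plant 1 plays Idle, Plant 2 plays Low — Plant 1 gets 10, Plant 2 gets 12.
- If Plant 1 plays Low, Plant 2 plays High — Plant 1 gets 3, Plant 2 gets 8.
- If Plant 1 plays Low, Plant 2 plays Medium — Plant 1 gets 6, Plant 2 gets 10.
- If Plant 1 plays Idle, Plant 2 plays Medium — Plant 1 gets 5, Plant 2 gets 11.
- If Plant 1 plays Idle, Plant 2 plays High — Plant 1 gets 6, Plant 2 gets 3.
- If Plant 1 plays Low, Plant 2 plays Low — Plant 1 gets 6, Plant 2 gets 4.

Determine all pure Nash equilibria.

(Idle, Low); (Low, Medium)

(Idle, Low): Plant 1 gets 10, best alternative 6; Plant 2 gets 12, best alternative 11. No profitable deviation — NE.
(Idle, Medium): Plant 1 can switch to Low (5 → 6). Not NE.
(Idle, High): Plant 2 can switch to Low (3 → 12). Not NE.
(Low, Low): Plant 1 can switch to Idle (6 → 10). Not NE.
(Low, Medium): Plant 1 gets 6, best alternative 5; Plant 2 gets 10, best alternative 8. No profitable deviation — NE.
(Low, High): Plant 1 can switch to Idle (3 → 6). Not NE.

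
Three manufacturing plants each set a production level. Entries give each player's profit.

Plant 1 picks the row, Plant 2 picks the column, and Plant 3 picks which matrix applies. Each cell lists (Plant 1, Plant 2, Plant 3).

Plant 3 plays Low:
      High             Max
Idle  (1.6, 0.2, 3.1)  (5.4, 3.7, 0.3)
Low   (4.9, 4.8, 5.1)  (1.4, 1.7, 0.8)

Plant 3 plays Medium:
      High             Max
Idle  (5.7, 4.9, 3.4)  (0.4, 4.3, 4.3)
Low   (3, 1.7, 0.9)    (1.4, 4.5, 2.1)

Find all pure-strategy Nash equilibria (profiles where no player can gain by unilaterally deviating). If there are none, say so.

The pure Nash equilibria are (Idle, High, Medium); (Low, High, Low); (Low, Max, Medium).

Plant 1 against (High, Low): payoffs 1.6, 4.9 → best response Low.
Plant 1 against (High, Medium): payoffs 5.7, 3 → best response Idle.
Plant 1 against (Max, Low): payoffs 5.4, 1.4 → best response Idle.
Plant 1 against (Max, Medium): payoffs 0.4, 1.4 → best response Low.
Plant 2 against (Idle, Low): payoffs 0.2, 3.7 → best response Max.
Plant 2 against (Idle, Medium): payoffs 4.9, 4.3 → best response High.
Plant 2 against (Low, Low): payoffs 4.8, 1.7 → best response High.
Plant 2 against (Low, Medium): payoffs 1.7, 4.5 → best response Max.
Plant 3 against (Idle, High): payoffs 3.1, 3.4 → best response Medium.
Plant 3 against (Idle, Max): payoffs 0.3, 4.3 → best response Medium.
Plant 3 against (Low, High): payoffs 5.1, 0.9 → best response Low.
Plant 3 against (Low, Max): payoffs 0.8, 2.1 → best response Medium.
Mutual best responses: (Idle, High, Medium); (Low, High, Low); (Low, Max, Medium).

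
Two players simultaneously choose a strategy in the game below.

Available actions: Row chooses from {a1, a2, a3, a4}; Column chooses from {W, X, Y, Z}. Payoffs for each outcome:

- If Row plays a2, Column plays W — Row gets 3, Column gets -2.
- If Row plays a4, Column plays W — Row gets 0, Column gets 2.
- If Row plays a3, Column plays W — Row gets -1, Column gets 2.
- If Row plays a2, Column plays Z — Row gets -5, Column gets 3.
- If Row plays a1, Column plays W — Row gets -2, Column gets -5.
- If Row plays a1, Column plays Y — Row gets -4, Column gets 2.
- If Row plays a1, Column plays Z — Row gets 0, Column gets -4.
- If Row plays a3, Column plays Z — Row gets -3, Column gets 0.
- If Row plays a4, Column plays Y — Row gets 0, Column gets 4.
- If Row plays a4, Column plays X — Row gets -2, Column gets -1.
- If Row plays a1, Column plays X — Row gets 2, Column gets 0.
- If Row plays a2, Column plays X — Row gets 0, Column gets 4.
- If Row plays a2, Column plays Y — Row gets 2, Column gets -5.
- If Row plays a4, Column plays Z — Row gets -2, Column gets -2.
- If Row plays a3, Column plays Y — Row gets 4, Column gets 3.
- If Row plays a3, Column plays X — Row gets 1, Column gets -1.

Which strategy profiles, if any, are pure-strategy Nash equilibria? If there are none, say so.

Pure NE: (a3, Y)

For each strategy profile, look for a profitable unilateral deviation.
(a1, W): Row can switch to a2 (-2 → 3). Not NE.
(a1, X): Column can switch to Y (0 → 2). Not NE.
(a1, Y): Row can switch to a2 (-4 → 2). Not NE.
(a1, Z): Column can switch to X (-4 → 0). Not NE.
(a2, W): Column can switch to X (-2 → 4). Not NE.
(a2, X): Row can switch to a1 (0 → 2). Not NE.
(a2, Y): Row can switch to a3 (2 → 4). Not NE.
(a2, Z): Row can switch to a1 (-5 → 0). Not NE.
(a3, W): Row can switch to a2 (-1 → 3). Not NE.
(a3, X): Row can switch to a1 (1 → 2). Not NE.
(a3, Y): Row gets 4, best alternative 2; Column gets 3, best alternative 2. No profitable deviation — NE.
(a3, Z): Row can switch to a1 (-3 → 0). Not NE.
(a4, W): Row can switch to a2 (0 → 3). Not NE.
(The remaining 3 profiles each have a profitable deviation by the same check.)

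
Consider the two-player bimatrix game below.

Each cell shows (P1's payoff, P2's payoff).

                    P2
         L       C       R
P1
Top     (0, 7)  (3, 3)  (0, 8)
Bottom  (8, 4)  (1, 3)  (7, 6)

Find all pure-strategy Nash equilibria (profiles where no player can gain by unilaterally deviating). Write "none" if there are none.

P1 against L: payoffs 0, 8 → best response Bottom.
P1 against C: payoffs 3, 1 → best response Top.
P1 against R: payoffs 0, 7 → best response Bottom.
P2 against Top: payoffs 7, 3, 8 → best response R.
P2 against Bottom: payoffs 4, 3, 6 → best response R.
Mutual best responses: (Bottom, R).

The unique pure-strategy Nash equilibrium is (Bottom, R).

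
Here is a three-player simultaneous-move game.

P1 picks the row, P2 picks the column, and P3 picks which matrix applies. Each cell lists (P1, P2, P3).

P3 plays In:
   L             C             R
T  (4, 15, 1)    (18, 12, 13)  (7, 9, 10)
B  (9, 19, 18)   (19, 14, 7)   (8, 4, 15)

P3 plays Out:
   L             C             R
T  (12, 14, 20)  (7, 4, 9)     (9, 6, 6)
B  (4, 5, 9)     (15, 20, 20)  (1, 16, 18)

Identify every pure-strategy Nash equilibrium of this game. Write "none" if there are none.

Mark each player's best response to every combination of opponents' strategies; a profile where every player is best-responding is a pure Nash equilibrium.
P1 against (L, In): payoffs 4, 9 → best response B.
P1 against (L, Out): payoffs 12, 4 → best response T.
P1 against (C, In): payoffs 18, 19 → best response B.
P1 against (C, Out): payoffs 7, 15 → best response B.
P1 against (R, In): payoffs 7, 8 → best response B.
P1 against (R, Out): payoffs 9, 1 → best response T.
P2 against (T, In): payoffs 15, 12, 9 → best response L.
P2 against (T, Out): payoffs 14, 4, 6 → best response L.
P2 against (B, In): payoffs 19, 14, 4 → best response L.
P2 against (B, Out): payoffs 5, 20, 16 → best response C.
P3 against (T, L): payoffs 1, 20 → best response Out.
P3 against (T, C): payoffs 13, 9 → best response In.
P3 against (T, R): payoffs 10, 6 → best response In.
P3 against (B, L): payoffs 18, 9 → best response In.
P3 against (B, C): payoffs 7, 20 → best response Out.
P3 against (B, R): payoffs 15, 18 → best response Out.
Mutual best responses: (T, L, Out); (B, L, In); (B, C, Out).

(T, L, Out), (B, L, In), (B, C, Out)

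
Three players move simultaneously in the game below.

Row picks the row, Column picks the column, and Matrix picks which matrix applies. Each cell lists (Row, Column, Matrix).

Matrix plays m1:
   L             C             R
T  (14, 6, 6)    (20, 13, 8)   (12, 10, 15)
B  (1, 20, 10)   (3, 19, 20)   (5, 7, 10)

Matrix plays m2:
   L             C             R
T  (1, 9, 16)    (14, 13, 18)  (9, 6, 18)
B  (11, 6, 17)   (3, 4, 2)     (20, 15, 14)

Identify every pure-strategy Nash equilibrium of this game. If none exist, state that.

(T, C, m2); (B, R, m2)

(T, L, m1): Column can switch to C (6 → 13). Not NE.
(T, L, m2): Row can switch to B (1 → 11). Not NE.
(T, C, m1): Matrix can switch to m2 (8 → 18). Not NE.
(T, C, m2): Row gets 14, best alternative 3; Column gets 13, best alternative 9; Matrix gets 18, best alternative 8. No profitable deviation — NE.
(T, R, m1): Column can switch to C (10 → 13). Not NE.
(T, R, m2): Row can switch to B (9 → 20). Not NE.
(B, L, m1): Row can switch to T (1 → 14). Not NE.
(B, R, m2): Row gets 20, best alternative 9; Column gets 15, best alternative 6; Matrix gets 14, best alternative 10. No profitable deviation — NE.
(The remaining 4 profiles each have a profitable deviation by the same check.)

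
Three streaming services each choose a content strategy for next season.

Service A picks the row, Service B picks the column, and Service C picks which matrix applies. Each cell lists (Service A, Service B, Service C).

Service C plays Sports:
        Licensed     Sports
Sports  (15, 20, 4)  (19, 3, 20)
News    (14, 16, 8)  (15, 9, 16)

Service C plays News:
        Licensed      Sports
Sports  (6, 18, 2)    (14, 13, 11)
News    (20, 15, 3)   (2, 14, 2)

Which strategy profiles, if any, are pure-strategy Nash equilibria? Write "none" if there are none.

(Sports, Licensed, Sports): Service A gets 15, best alternative 14; Service B gets 20, best alternative 3; Service C gets 4, best alternative 2. No profitable deviation — NE.
(Sports, Licensed, News): Service A can switch to News (6 → 20). Not NE.
(Sports, Sports, Sports): Service B can switch to Licensed (3 → 20). Not NE.
(Sports, Sports, News): Service B can switch to Licensed (13 → 18). Not NE.
(News, Licensed, Sports): Service A can switch to Sports (14 → 15). Not NE.
(News, Licensed, News): Service C can switch to Sports (3 → 8). Not NE.
(News, Sports, Sports): Service A can switch to Sports (15 → 19). Not NE.
(News, Sports, News): Service A can switch to Sports (2 → 14). Not NE.

(Sports, Licensed, Sports)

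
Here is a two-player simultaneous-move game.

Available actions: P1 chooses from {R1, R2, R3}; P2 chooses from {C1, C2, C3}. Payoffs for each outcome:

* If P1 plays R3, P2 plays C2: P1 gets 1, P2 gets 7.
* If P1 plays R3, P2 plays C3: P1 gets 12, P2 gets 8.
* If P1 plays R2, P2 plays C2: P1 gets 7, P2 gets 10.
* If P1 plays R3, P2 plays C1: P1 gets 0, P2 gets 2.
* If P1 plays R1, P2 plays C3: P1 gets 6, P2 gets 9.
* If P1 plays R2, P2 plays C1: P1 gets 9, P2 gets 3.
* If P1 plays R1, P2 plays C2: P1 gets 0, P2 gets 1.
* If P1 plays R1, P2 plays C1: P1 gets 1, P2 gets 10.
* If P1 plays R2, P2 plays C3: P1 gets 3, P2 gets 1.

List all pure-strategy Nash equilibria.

For each player, find the best response to each opponent profile; mutual best responses are the pure NE.
P1 against C1: payoffs 1, 9, 0 → best response R2.
P1 against C2: payoffs 0, 7, 1 → best response R2.
P1 against C3: payoffs 6, 3, 12 → best response R3.
P2 against R1: payoffs 10, 1, 9 → best response C1.
P2 against R2: payoffs 3, 10, 1 → best response C2.
P2 against R3: payoffs 2, 7, 8 → best response C3.
Mutual best responses: (R2, C2); (R3, C3).

The pure Nash equilibria are (R2, C2); (R3, C3).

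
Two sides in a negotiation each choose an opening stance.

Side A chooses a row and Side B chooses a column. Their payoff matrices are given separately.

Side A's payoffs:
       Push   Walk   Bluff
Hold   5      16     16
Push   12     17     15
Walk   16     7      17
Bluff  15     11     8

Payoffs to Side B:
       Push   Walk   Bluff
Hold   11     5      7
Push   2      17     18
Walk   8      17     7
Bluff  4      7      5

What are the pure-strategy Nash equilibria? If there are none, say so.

This game has no pure Nash equilibrium.

For each strategy profile, look for a profitable unilateral deviation.
(Hold, Push): Side A can switch to Push (5 → 12). Not NE.
(Hold, Walk): Side A can switch to Push (16 → 17). Not NE.
(Hold, Bluff): Side A can switch to Walk (16 → 17). Not NE.
(Push, Push): Side A can switch to Walk (12 → 16). Not NE.
(Push, Walk): Side B can switch to Bluff (17 → 18). Not NE.
(Push, Bluff): Side A can switch to Hold (15 → 16). Not NE.
(Walk, Push): Side B can switch to Walk (8 → 17). Not NE.
(Walk, Walk): Side A can switch to Hold (7 → 16). Not NE.
(Walk, Bluff): Side B can switch to Push (7 → 8). Not NE.
(Bluff, Push): Side A can switch to Walk (15 → 16). Not NE.
(Bluff, Walk): Side A can switch to Hold (11 → 16). Not NE.
(Bluff, Bluff): Side A can switch to Hold (8 → 16). Not NE.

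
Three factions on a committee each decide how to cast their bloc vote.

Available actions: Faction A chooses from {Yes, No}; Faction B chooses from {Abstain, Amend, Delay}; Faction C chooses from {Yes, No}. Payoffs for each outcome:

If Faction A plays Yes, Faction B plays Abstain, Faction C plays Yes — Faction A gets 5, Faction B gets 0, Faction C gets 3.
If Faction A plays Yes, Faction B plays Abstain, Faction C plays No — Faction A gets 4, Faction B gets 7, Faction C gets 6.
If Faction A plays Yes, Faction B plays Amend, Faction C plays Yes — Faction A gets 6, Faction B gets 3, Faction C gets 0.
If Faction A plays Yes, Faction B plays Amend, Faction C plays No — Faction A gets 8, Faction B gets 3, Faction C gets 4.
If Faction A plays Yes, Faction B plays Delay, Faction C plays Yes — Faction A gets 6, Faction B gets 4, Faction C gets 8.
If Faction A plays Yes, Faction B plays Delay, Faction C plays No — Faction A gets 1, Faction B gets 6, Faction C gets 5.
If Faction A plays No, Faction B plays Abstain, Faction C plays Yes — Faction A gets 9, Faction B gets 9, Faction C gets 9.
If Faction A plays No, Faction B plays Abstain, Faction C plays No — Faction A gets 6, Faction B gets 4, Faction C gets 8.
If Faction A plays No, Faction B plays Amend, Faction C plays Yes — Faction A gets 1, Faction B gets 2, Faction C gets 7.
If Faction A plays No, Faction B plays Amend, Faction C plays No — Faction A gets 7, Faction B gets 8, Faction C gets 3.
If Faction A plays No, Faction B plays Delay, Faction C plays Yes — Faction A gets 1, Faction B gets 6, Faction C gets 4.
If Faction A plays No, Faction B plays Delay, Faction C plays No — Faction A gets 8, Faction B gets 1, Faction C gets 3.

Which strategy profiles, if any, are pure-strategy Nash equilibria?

Faction A against (Abstain, Yes): payoffs 5, 9 → best response No.
Faction A against (Abstain, No): payoffs 4, 6 → best response No.
Faction A against (Amend, Yes): payoffs 6, 1 → best response Yes.
Faction A against (Amend, No): payoffs 8, 7 → best response Yes.
Faction A against (Delay, Yes): payoffs 6, 1 → best response Yes.
Faction A against (Delay, No): payoffs 1, 8 → best response No.
Faction B against (Yes, Yes): payoffs 0, 3, 4 → best response Delay.
Faction B against (Yes, No): payoffs 7, 3, 6 → best response Abstain.
Faction B against (No, Yes): payoffs 9, 2, 6 → best response Abstain.
Faction B against (No, No): payoffs 4, 8, 1 → best response Amend.
Faction C against (Yes, Abstain): payoffs 3, 6 → best response No.
Faction C against (Yes, Amend): payoffs 0, 4 → best response No.
Faction C against (Yes, Delay): payoffs 8, 5 → best response Yes.
Faction C against (No, Abstain): payoffs 9, 8 → best response Yes.
Faction C against (No, Amend): payoffs 7, 3 → best response Yes.
Faction C against (No, Delay): payoffs 4, 3 → best response Yes.
Mutual best responses: (Yes, Delay, Yes); (No, Abstain, Yes).

(Yes, Delay, Yes) and (No, Abstain, Yes)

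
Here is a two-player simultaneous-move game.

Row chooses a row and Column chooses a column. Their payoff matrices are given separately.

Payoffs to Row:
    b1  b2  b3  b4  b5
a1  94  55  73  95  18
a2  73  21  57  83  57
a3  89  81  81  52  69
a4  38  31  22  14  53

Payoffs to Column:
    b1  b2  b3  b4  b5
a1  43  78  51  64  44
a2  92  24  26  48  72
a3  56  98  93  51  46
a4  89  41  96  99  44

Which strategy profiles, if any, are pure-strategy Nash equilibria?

(a1, b1): Column can switch to b2 (43 → 78). Not NE.
(a1, b2): Row can switch to a3 (55 → 81). Not NE.
(a1, b3): Row can switch to a3 (73 → 81). Not NE.
(a1, b4): Column can switch to b2 (64 → 78). Not NE.
(a1, b5): Row can switch to a2 (18 → 57). Not NE.
(a2, b1): Row can switch to a1 (73 → 94). Not NE.
(a2, b2): Row can switch to a1 (21 → 55). Not NE.
(a2, b3): Row can switch to a1 (57 → 73). Not NE.
(a2, b4): Row can switch to a1 (83 → 95). Not NE.
(a2, b5): Row can switch to a3 (57 → 69). Not NE.
(a3, b2): Row gets 81, best alternative 55; Column gets 98, best alternative 93. No profitable deviation — NE.
(The remaining 9 profiles each have a profitable deviation by the same check.)

Pure NE: (a3, b2)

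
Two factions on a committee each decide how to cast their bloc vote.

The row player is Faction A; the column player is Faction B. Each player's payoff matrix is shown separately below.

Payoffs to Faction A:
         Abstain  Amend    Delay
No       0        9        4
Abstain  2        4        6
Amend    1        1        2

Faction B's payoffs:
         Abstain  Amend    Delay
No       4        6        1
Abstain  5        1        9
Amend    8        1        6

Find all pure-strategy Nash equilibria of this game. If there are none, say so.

(No, Amend), (Abstain, Delay)

(No, Abstain): Faction A can switch to Abstain (0 → 2). Not NE.
(No, Amend): Faction A gets 9, best alternative 4; Faction B gets 6, best alternative 4. No profitable deviation — NE.
(No, Delay): Faction A can switch to Abstain (4 → 6). Not NE.
(Abstain, Abstain): Faction B can switch to Delay (5 → 9). Not NE.
(Abstain, Amend): Faction A can switch to No (4 → 9). Not NE.
(Abstain, Delay): Faction A gets 6, best alternative 4; Faction B gets 9, best alternative 5. No profitable deviation — NE.
(Amend, Abstain): Faction A can switch to Abstain (1 → 2). Not NE.
(Amend, Amend): Faction A can switch to No (1 → 9). Not NE.
(Amend, Delay): Faction A can switch to No (2 → 4). Not NE.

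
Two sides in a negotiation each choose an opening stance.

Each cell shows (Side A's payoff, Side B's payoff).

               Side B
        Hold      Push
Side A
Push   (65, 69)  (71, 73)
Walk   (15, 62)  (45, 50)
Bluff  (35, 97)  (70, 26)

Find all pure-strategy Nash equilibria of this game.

(Push, Hold): Side B can switch to Push (69 → 73). Not NE.
(Push, Push): Side A gets 71, best alternative 70; Side B gets 73, best alternative 69. No profitable deviation — NE.
(Walk, Hold): Side A can switch to Push (15 → 65). Not NE.
(Walk, Push): Side A can switch to Push (45 → 71). Not NE.
(Bluff, Hold): Side A can switch to Push (35 → 65). Not NE.
(Bluff, Push): Side A can switch to Push (70 → 71). Not NE.

Pure NE: (Push, Push)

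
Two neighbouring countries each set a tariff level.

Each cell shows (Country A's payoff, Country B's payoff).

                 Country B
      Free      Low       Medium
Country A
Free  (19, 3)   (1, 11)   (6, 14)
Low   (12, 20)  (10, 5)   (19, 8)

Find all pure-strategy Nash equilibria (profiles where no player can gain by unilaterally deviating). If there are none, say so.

(Free, Free): Country B can switch to Low (3 → 11). Not NE.
(Free, Low): Country A can switch to Low (1 → 10). Not NE.
(Free, Medium): Country A can switch to Low (6 → 19). Not NE.
(Low, Free): Country A can switch to Free (12 → 19). Not NE.
(Low, Low): Country B can switch to Free (5 → 20). Not NE.
(Low, Medium): Country B can switch to Free (8 → 20). Not NE.

This game has no pure Nash equilibrium.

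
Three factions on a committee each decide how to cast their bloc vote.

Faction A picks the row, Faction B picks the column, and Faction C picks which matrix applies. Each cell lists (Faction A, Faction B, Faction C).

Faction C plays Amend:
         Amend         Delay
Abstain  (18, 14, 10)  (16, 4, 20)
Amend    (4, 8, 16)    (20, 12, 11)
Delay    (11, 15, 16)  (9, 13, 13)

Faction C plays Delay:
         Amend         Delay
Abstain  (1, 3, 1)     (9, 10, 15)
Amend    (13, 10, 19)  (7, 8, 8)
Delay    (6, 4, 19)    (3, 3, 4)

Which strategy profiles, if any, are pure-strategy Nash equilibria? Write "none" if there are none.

(Abstain, Amend, Amend): Faction A gets 18, best alternative 11; Faction B gets 14, best alternative 4; Faction C gets 10, best alternative 1. No profitable deviation — NE.
(Abstain, Amend, Delay): Faction A can switch to Amend (1 → 13). Not NE.
(Abstain, Delay, Amend): Faction A can switch to Amend (16 → 20). Not NE.
(Abstain, Delay, Delay): Faction C can switch to Amend (15 → 20). Not NE.
(Amend, Amend, Amend): Faction A can switch to Abstain (4 → 18). Not NE.
(Amend, Amend, Delay): Faction A gets 13, best alternative 6; Faction B gets 10, best alternative 8; Faction C gets 19, best alternative 16. No profitable deviation — NE.
(Amend, Delay, Amend): Faction A gets 20, best alternative 16; Faction B gets 12, best alternative 8; Faction C gets 11, best alternative 8. No profitable deviation — NE.
(Amend, Delay, Delay): Faction A can switch to Abstain (7 → 9). Not NE.
(Delay, Amend, Amend): Faction A can switch to Abstain (11 → 18). Not NE.
(The remaining 3 profiles each have a profitable deviation by the same check.)

Pure-strategy Nash equilibria: (Abstain, Amend, Amend); (Amend, Amend, Delay); (Amend, Delay, Amend)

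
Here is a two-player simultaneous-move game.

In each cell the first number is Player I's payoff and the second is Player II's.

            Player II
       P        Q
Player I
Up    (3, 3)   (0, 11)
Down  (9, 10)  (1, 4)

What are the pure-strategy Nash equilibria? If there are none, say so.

For each player, find the best response to each opponent profile; mutual best responses are the pure NE.
Player I against P: payoffs 3, 9 → best response Down.
Player I against Q: payoffs 0, 1 → best response Down.
Player II against Up: payoffs 3, 11 → best response Q.
Player II against Down: payoffs 10, 4 → best response P.
Mutual best responses: (Down, P).

The unique pure-strategy Nash equilibrium is (Down, P).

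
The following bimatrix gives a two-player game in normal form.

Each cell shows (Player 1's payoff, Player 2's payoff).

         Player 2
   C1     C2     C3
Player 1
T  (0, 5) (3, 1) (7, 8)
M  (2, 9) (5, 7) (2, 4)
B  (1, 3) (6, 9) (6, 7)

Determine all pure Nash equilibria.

The pure Nash equilibria are (T, C3); (M, C1); (B, C2).

(T, C1): Player 1 can switch to M (0 → 2). Not NE.
(T, C2): Player 1 can switch to M (3 → 5). Not NE.
(T, C3): Player 1 gets 7, best alternative 6; Player 2 gets 8, best alternative 5. No profitable deviation — NE.
(M, C1): Player 1 gets 2, best alternative 1; Player 2 gets 9, best alternative 7. No profitable deviation — NE.
(M, C2): Player 1 can switch to B (5 → 6). Not NE.
(M, C3): Player 1 can switch to T (2 → 7). Not NE.
(B, C1): Player 1 can switch to M (1 → 2). Not NE.
(B, C2): Player 1 gets 6, best alternative 5; Player 2 gets 9, best alternative 7. No profitable deviation — NE.
(B, C3): Player 1 can switch to T (6 → 7). Not NE.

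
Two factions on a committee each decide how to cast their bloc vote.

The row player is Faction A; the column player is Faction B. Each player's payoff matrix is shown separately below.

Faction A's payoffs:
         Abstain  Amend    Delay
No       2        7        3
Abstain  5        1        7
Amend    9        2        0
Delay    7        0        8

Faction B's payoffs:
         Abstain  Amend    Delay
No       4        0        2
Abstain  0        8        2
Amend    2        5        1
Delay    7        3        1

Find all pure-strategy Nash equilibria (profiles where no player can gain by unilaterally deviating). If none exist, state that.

For each strategy profile, look for a profitable unilateral deviation.
(No, Abstain): Faction A can switch to Abstain (2 → 5). Not NE.
(No, Amend): Faction B can switch to Abstain (0 → 4). Not NE.
(No, Delay): Faction A can switch to Abstain (3 → 7). Not NE.
(Abstain, Abstain): Faction A can switch to Amend (5 → 9). Not NE.
(Abstain, Amend): Faction A can switch to No (1 → 7). Not NE.
(Abstain, Delay): Faction A can switch to Delay (7 → 8). Not NE.
(Amend, Abstain): Faction B can switch to Amend (2 → 5). Not NE.
(Amend, Amend): Faction A can switch to No (2 → 7). Not NE.
(The remaining 4 profiles each have a profitable deviation by the same check.)

There is no pure-strategy Nash equilibrium.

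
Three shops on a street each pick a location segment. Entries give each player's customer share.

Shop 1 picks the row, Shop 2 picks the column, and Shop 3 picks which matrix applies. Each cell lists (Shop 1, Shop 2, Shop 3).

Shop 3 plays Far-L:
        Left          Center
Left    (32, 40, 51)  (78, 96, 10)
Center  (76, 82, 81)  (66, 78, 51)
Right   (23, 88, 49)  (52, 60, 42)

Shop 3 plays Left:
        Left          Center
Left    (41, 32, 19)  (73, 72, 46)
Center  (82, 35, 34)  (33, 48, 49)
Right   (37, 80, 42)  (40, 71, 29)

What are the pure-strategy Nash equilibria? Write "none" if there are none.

Shop 1 against (Left, Far-L): payoffs 32, 76, 23 → best response Center.
Shop 1 against (Left, Left): payoffs 41, 82, 37 → best response Center.
Shop 1 against (Center, Far-L): payoffs 78, 66, 52 → best response Left.
Shop 1 against (Center, Left): payoffs 73, 33, 40 → best response Left.
Shop 2 against (Left, Far-L): payoffs 40, 96 → best response Center.
Shop 2 against (Left, Left): payoffs 32, 72 → best response Center.
Shop 2 against (Center, Far-L): payoffs 82, 78 → best response Left.
Shop 2 against (Center, Left): payoffs 35, 48 → best response Center.
Shop 2 against (Right, Far-L): payoffs 88, 60 → best response Left.
Shop 2 against (Right, Left): payoffs 80, 71 → best response Left.
Shop 3 against (Left, Left): payoffs 51, 19 → best response Far-L.
Shop 3 against (Left, Center): payoffs 10, 46 → best response Left.
Shop 3 against (Center, Left): payoffs 81, 34 → best response Far-L.
Shop 3 against (Center, Center): payoffs 51, 49 → best response Far-L.
Shop 3 against (Right, Left): payoffs 49, 42 → best response Far-L.
Shop 3 against (Right, Center): payoffs 42, 29 → best response Far-L.
Mutual best responses: (Left, Center, Left); (Center, Left, Far-L).

Pure-strategy Nash equilibria: (Left, Center, Left) and (Center, Left, Far-L)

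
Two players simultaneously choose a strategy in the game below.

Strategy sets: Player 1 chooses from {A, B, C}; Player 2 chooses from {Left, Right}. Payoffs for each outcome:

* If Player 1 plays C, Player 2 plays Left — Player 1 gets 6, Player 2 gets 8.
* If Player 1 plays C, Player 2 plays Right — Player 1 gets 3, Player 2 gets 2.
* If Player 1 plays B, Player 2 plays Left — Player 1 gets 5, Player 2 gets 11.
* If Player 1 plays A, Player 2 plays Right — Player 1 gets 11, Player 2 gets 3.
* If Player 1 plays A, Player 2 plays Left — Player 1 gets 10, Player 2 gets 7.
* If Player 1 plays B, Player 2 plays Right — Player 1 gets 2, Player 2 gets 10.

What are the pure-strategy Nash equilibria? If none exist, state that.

(A, Left)

(A, Left): Player 1 gets 10, best alternative 6; Player 2 gets 7, best alternative 3. No profitable deviation — NE.
(A, Right): Player 2 can switch to Left (3 → 7). Not NE.
(B, Left): Player 1 can switch to A (5 → 10). Not NE.
(B, Right): Player 1 can switch to A (2 → 11). Not NE.
(C, Left): Player 1 can switch to A (6 → 10). Not NE.
(C, Right): Player 1 can switch to A (3 → 11). Not NE.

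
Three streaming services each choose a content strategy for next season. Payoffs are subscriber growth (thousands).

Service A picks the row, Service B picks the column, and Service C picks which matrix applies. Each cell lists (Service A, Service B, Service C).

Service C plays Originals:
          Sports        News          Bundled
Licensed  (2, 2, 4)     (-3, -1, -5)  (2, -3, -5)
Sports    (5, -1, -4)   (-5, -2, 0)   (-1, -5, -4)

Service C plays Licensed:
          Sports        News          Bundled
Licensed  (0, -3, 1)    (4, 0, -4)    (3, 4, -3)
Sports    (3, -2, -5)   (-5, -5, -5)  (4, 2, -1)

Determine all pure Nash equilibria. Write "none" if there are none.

Check each profile: it is a Nash equilibrium iff no player can strictly gain by switching unilaterally.
(Licensed, Sports, Originals): Service A can switch to Sports (2 → 5). Not NE.
(Licensed, Sports, Licensed): Service A can switch to Sports (0 → 3). Not NE.
(Licensed, News, Originals): Service B can switch to Sports (-1 → 2). Not NE.
(Licensed, News, Licensed): Service B can switch to Bundled (0 → 4). Not NE.
(Licensed, Bundled, Originals): Service B can switch to Sports (-3 → 2). Not NE.
(Licensed, Bundled, Licensed): Service A can switch to Sports (3 → 4). Not NE.
(Sports, Sports, Originals): Service A gets 5, best alternative 2; Service B gets -1, best alternative -2; Service C gets -4, best alternative -5. No profitable deviation — NE.
(Sports, Sports, Licensed): Service B can switch to Bundled (-2 → 2). Not NE.
(Sports, News, Originals): Service A can switch to Licensed (-5 → -3). Not NE.
(Sports, News, Licensed): Service A can switch to Licensed (-5 → 4). Not NE.
(Sports, Bundled, Originals): Service A can switch to Licensed (-1 → 2). Not NE.
(Sports, Bundled, Licensed): Service A gets 4, best alternative 3; Service B gets 2, best alternative -2; Service C gets -1, best alternative -4. No profitable deviation — NE.

The pure Nash equilibria are (Sports, Sports, Originals), (Sports, Bundled, Licensed).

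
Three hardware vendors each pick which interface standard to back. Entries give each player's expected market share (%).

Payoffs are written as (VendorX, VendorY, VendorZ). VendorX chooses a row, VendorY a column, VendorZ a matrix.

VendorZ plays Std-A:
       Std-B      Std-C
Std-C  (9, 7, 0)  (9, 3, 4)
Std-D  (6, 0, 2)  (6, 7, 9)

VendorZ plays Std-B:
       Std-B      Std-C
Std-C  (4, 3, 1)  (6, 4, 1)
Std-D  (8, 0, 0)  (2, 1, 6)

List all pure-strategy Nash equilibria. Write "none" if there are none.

(Std-C, Std-B, Std-A): VendorZ can switch to Std-B (0 → 1). Not NE.
(Std-C, Std-B, Std-B): VendorX can switch to Std-D (4 → 8). Not NE.
(Std-C, Std-C, Std-A): VendorY can switch to Std-B (3 → 7). Not NE.
(Std-C, Std-C, Std-B): VendorZ can switch to Std-A (1 → 4). Not NE.
(Std-D, Std-B, Std-A): VendorX can switch to Std-C (6 → 9). Not NE.
(Std-D, Std-B, Std-B): VendorY can switch to Std-C (0 → 1). Not NE.
(The remaining 2 profiles each have a profitable deviation by the same check.)

No pure-strategy Nash equilibrium.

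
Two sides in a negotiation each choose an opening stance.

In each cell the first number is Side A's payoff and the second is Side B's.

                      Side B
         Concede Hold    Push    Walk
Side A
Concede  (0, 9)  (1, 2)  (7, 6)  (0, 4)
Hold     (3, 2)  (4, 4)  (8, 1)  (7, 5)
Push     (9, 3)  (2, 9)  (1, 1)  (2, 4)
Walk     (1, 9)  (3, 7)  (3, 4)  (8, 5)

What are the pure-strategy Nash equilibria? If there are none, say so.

No pure-strategy Nash equilibrium.

Check each profile: it is a Nash equilibrium iff no player can strictly gain by switching unilaterally.
(Concede, Concede): Side A can switch to Hold (0 → 3). Not NE.
(Concede, Hold): Side A can switch to Hold (1 → 4). Not NE.
(Concede, Push): Side A can switch to Hold (7 → 8). Not NE.
(Concede, Walk): Side A can switch to Hold (0 → 7). Not NE.
(Hold, Concede): Side A can switch to Push (3 → 9). Not NE.
(Hold, Hold): Side B can switch to Walk (4 → 5). Not NE.
(Hold, Push): Side B can switch to Concede (1 → 2). Not NE.
(Hold, Walk): Side A can switch to Walk (7 → 8). Not NE.
(The remaining 8 profiles each have a profitable deviation by the same check.)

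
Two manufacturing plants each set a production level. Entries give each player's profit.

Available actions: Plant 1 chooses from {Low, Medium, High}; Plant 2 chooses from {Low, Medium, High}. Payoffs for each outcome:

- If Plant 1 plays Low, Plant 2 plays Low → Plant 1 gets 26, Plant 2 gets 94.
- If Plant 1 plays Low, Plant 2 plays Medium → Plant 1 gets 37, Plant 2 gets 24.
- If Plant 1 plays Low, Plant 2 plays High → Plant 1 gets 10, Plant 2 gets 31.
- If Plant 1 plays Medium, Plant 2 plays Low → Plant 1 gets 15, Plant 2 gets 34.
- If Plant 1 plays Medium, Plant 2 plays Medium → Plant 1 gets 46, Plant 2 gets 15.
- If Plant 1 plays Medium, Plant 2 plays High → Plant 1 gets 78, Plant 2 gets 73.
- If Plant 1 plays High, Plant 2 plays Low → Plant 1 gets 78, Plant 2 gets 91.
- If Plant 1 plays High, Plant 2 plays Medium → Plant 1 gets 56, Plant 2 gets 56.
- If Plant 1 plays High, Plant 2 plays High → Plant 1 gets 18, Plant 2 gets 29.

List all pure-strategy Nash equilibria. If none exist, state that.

Check each profile: it is a Nash equilibrium iff no player can strictly gain by switching unilaterally.
(Low, Low): Plant 1 can switch to High (26 → 78). Not NE.
(Low, Medium): Plant 1 can switch to Medium (37 → 46). Not NE.
(Low, High): Plant 1 can switch to Medium (10 → 78). Not NE.
(Medium, Low): Plant 1 can switch to Low (15 → 26). Not NE.
(Medium, Medium): Plant 1 can switch to High (46 → 56). Not NE.
(Medium, High): Plant 1 gets 78, best alternative 18; Plant 2 gets 73, best alternative 34. No profitable deviation — NE.
(High, Low): Plant 1 gets 78, best alternative 26; Plant 2 gets 91, best alternative 56. No profitable deviation — NE.
(High, Medium): Plant 2 can switch to Low (56 → 91). Not NE.
(High, High): Plant 1 can switch to Medium (18 → 78). Not NE.

Pure-strategy Nash equilibria: (Medium, High) and (High, Low)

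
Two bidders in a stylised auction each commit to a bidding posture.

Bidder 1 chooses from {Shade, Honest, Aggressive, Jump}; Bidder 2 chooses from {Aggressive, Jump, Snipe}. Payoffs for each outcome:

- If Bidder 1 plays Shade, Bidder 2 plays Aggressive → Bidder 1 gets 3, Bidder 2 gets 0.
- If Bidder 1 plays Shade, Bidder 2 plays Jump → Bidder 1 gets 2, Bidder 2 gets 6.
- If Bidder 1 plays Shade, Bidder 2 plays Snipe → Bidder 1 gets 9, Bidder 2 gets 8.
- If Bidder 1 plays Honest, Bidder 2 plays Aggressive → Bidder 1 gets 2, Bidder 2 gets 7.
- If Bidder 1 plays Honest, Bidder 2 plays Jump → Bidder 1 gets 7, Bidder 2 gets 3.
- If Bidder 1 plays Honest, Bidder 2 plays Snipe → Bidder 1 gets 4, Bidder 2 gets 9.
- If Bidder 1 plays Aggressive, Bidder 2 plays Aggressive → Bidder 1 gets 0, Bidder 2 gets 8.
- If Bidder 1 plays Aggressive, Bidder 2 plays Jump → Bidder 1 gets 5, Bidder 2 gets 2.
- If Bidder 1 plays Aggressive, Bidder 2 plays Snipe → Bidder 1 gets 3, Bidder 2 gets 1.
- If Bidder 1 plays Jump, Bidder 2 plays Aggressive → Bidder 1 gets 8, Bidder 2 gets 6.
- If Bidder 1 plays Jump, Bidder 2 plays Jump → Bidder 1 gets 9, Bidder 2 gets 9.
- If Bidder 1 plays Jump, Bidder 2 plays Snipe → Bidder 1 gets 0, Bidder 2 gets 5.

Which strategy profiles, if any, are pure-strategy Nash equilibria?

For each player, find the best response to each opponent profile; mutual best responses are the pure NE.
Bidder 1 against Aggressive: payoffs 3, 2, 0, 8 → best response Jump.
Bidder 1 against Jump: payoffs 2, 7, 5, 9 → best response Jump.
Bidder 1 against Snipe: payoffs 9, 4, 3, 0 → best response Shade.
Bidder 2 against Shade: payoffs 0, 6, 8 → best response Snipe.
Bidder 2 against Honest: payoffs 7, 3, 9 → best response Snipe.
Bidder 2 against Aggressive: payoffs 8, 2, 1 → best response Aggressive.
Bidder 2 against Jump: payoffs 6, 9, 5 → best response Jump.
Mutual best responses: (Shade, Snipe); (Jump, Jump).

The pure Nash equilibria are (Shade, Snipe) and (Jump, Jump).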